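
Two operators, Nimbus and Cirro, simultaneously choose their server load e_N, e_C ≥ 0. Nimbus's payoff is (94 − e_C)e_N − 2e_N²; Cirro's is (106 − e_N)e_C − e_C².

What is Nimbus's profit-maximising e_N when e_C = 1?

Expanding Nimbus's payoff: 94e_N − e_Ce_N − 2e_N².
∂π/∂e_N = 94 − e_C − 4e_N = 0, so e_N = 23.5 − 0.25e_C.
At e_C = 1: e_N = 23.5 − 0.25·1 = 23.25.

23.25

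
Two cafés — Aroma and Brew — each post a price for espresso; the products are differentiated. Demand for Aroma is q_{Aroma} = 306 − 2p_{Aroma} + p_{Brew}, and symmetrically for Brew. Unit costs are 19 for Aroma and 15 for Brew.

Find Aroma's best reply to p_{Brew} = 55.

Aroma's profit: π = (p_{Aroma} − 19)(306 − 2p_{Aroma} + p_{Brew}).
∂π/∂p_{Aroma} = 344 − 4p_{Aroma} + p_{Brew} = 0 ⇒ p_{Aroma} = 86 + 0.25p_{Brew}.
At p_{Brew} = 55: p_{Aroma} = 86 + 0.25·55 = 99.75.

99.75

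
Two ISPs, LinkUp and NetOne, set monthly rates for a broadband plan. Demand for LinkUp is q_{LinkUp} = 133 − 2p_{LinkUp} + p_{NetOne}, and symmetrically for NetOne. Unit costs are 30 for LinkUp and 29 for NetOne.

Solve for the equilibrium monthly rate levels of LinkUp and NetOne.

LinkUp's profit: π = (p_{LinkUp} − 30)(133 − 2p_{LinkUp} + p_{NetOne}).
∂π/∂p_{LinkUp} = 193 − 4p_{LinkUp} + p_{NetOne} = 0 ⇒ p_{LinkUp} = 48.25 + 0.25p_{NetOne}.
Similarly p_{NetOne} = 47.75 + 0.25p_{LinkUp}.
Solving the two reaction functions simultaneously: (1 − (0.25)(0.25))p_{LinkUp} = 48.25 + 0.25·47.75, so 0.9375p_{LinkUp} = 60.1875 and p_{LinkUp} = 64.2.
Then p_{NetOne} = 47.75 + 0.25·64.2 = 63.8.

64.2, 63.8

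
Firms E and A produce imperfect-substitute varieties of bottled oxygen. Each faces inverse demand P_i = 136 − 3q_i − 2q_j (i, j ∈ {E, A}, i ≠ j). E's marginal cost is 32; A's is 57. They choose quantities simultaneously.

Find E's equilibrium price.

75.6875

Firm E's profit: π = q_E(136 − 3q_E − 2q_A) − 32q_E.
∂π/∂q_E = 104 − 6q_E − 2q_A = 0 ⇒ q_E = 52/3 − (1/3)q_A.
Similarly q_A = 79/6 − (1/3)q_E.
Solving the two reaction functions simultaneously: (1 − (−1/3)(−1/3))q_E = 52/3 − (1/3)·(79/6), so (8/9)q_E = 233/18 and q_E = 14.5625.
Then q_A = 79/6 − (1/3)·14.5625 = 8.3125.
P_E = 136 − 3·14.5625 − 2·8.3125 = 75.6875.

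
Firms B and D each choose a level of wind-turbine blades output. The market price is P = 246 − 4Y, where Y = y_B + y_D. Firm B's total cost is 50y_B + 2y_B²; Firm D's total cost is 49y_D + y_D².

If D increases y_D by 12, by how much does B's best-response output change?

-4

Firm B's profit: π = y_B(246 − 4(y_B + y_D)) − 50y_B − 2y_B².
∂π/∂y_B = 196 − 12y_B − 4y_D = 0, so y_B = 49/3 − (1/3)y_D.
The reaction-function slope is −1/3, so a 12-unit rise in y_D moves y_B by −1/3 × 12 = −4. B's best response falls — the actions are strategic substitutes.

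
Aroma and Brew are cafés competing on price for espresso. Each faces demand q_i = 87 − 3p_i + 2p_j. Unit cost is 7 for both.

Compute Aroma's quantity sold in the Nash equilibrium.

Aroma's profit: π = (p_{Aroma} − 7)(87 − 3p_{Aroma} + 2p_{Brew}).
∂π/∂p_{Aroma} = 108 − 6p_{Aroma} + 2p_{Brew} = 0 ⇒ p_{Aroma} = 18 + (1/3)p_{Brew}.
The game is symmetric, so in equilibrium p_{Brew} = p_{Aroma}: the reaction function gives (2/3)p_{Aroma} = 18, hence p_{Aroma} = 27.
q_{Aroma} = 87 − 3·27 + 2·27 = 60.

60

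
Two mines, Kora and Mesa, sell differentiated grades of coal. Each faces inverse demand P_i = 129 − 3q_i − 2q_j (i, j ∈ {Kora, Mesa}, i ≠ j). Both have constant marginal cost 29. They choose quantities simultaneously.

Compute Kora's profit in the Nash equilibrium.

Mine Kora's profit: π = q_{Kora}(129 − 3q_{Kora} − 2q_{Mesa}) − 29q_{Kora}.
∂π/∂q_{Kora} = 100 − 6q_{Kora} − 2q_{Mesa} = 0 ⇒ q_{Kora} = 50/3 − (1/3)q_{Mesa}.
The game is symmetric, so in equilibrium q_{Mesa} = q_{Kora}: the reaction function gives (4/3)q_{Kora} = 50/3, hence q_{Kora} = 12.5.
P_{Kora} = 129 − 3·12.5 − 2·12.5 = 66.5.
Profit = (66.5 − 29)·12.5 = 468.75.

468.75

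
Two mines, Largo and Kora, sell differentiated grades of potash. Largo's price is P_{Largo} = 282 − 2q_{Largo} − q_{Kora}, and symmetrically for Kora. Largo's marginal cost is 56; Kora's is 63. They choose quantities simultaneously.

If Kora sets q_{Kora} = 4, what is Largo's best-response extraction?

55.5

Mine Largo's profit: π = q_{Largo}(282 − 2q_{Largo} − q_{Kora}) − 56q_{Largo}.
∂π/∂q_{Largo} = 226 − 4q_{Largo} − q_{Kora} = 0 ⇒ q_{Largo} = 56.5 − 0.25q_{Kora}.
At q_{Kora} = 4: q_{Largo} = 56.5 − 0.25·4 = 55.5.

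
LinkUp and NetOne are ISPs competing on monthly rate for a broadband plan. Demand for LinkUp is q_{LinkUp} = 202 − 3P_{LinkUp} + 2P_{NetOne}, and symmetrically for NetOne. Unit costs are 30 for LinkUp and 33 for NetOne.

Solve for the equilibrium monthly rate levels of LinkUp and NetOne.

LinkUp's profit: π = (P_{LinkUp} − 30)(202 − 3P_{LinkUp} + 2P_{NetOne}).
∂π/∂P_{LinkUp} = 292 − 6P_{LinkUp} + 2P_{NetOne} = 0 ⇒ P_{LinkUp} = 146/3 + (1/3)P_{NetOne}.
Similarly P_{NetOne} = 301/6 + (1/3)P_{LinkUp}.
Plugging P_{NetOne} into LinkUp's best response: P_{LinkUp} = 146/3 + (1/3)(301/6 + (1/3)P_{LinkUp}) ⇒ (8/9)P_{LinkUp} = 1177/18, so P_{LinkUp} = 73.5625.
Then P_{NetOne} = 301/6 + (1/3)·73.5625 = 74.6875.

73.5625, 74.6875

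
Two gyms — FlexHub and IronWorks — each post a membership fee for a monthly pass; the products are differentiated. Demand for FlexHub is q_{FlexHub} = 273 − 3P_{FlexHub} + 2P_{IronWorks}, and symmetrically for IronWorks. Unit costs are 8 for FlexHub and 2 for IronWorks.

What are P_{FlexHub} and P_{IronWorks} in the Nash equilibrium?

73.125, 70.875

FlexHub's profit: π = (P_{FlexHub} − 8)(273 − 3P_{FlexHub} + 2P_{IronWorks}).
∂π/∂P_{FlexHub} = 297 − 6P_{FlexHub} + 2P_{IronWorks} = 0 ⇒ P_{FlexHub} = 49.5 + (1/3)P_{IronWorks}.
Similarly P_{IronWorks} = 46.5 + (1/3)P_{FlexHub}.
Solving the two reaction functions simultaneously: (1 − (1/3)(1/3))P_{FlexHub} = 49.5 + (1/3)·46.5, so (8/9)P_{FlexHub} = 65 and P_{FlexHub} = 73.125.
Then P_{IronWorks} = 46.5 + (1/3)·73.125 = 70.875.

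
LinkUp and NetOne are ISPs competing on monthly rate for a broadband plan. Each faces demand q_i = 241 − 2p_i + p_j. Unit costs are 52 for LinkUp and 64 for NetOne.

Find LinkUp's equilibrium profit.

LinkUp's profit: π = (p_{LinkUp} − 52)(241 − 2p_{LinkUp} + p_{NetOne}).
∂π/∂p_{LinkUp} = 345 − 4p_{LinkUp} + p_{NetOne} = 0 ⇒ p_{LinkUp} = 86.25 + 0.25p_{NetOne}.
Similarly p_{NetOne} = 92.25 + 0.25p_{LinkUp}.
Plugging p_{NetOne} into LinkUp's best response: p_{LinkUp} = 86.25 + 0.25(92.25 + 0.25p_{LinkUp}) ⇒ 0.9375p_{LinkUp} = 109.3125, so p_{LinkUp} = 116.6.
Then p_{NetOne} = 92.25 + 0.25·116.6 = 121.4.
q_{LinkUp} = 241 − 2·116.6 + 121.4 = 129.2.
Profit = (116.6 − 52)·129.2 = 8346.32.

8346.32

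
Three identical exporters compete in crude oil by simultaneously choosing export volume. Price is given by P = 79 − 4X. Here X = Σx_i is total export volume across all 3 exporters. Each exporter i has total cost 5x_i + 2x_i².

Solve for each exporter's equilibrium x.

A representative exporter's profit is π_i = x_i(79 − 4X) − 5x_i − 2x_i², with X = x_i + Σ_{j≠i} x_j.
First-order condition: 74 − 12x_i − 4Σ_{j≠i} x_j = 0.
With identical exporters, set every x_j = x: then 74 − 12x − 8x = 0, i.e. x = 74/20 = 3.7.

3.7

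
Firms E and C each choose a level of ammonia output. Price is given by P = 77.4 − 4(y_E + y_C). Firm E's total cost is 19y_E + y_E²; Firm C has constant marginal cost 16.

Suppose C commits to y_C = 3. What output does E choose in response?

Firm E's profit: π = y_E(77.4 − 4(y_E + y_C)) − 19y_E − y_E².
∂π/∂y_E = 58.4 − 10y_E − 4y_C = 0, so y_E = 5.84 − 0.4y_C.
At y_C = 3: y_E = 5.84 − 0.4·3 = 4.64.

4.64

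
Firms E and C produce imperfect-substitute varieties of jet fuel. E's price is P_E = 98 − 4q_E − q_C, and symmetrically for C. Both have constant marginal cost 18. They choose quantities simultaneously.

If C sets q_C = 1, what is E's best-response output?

Firm E's profit: π = q_E(98 − 4q_E − q_C) − 18q_E.
∂π/∂q_E = 80 − 8q_E − q_C = 0 ⇒ q_E = 10 − 0.125q_C.
At q_C = 1: q_E = 10 − 0.125·1 = 9.875.

9.875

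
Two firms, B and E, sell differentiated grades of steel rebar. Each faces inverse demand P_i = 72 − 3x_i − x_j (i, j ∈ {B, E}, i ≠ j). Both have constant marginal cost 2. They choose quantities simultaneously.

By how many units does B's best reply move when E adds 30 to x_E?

Firm B's profit: π = x_B(72 − 3x_B − x_E) − 2x_B.
∂π/∂x_B = 70 − 6x_B − x_E = 0 ⇒ x_B = 35/3 − (1/6)x_E.
The reaction-function slope is −1/6, so a 30-unit rise in x_E moves x_B by −1/6 × 30 = −5. B's best response falls — the actions are strategic substitutes.

-5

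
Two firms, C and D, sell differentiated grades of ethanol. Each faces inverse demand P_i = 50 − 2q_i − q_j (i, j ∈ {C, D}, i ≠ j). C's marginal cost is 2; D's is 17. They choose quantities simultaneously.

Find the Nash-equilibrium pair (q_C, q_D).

Firm C's profit: π = q_C(50 − 2q_C − q_D) − 2q_C.
∂π/∂q_C = 48 − 4q_C − q_D = 0 ⇒ q_C = 12 − 0.25q_D.
Similarly q_D = 8.25 − 0.25q_C.
Plugging q_D into C's best response: q_C = 12 − 0.25(8.25 − 0.25q_C) ⇒ 0.9375q_C = 9.9375, so q_C = 10.6.
Then q_D = 8.25 − 0.25·10.6 = 5.6.

10.6, 5.6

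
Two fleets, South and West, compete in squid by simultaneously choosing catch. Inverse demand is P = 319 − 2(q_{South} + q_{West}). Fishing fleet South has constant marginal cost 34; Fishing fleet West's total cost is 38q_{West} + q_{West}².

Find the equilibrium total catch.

85.1

Fishing fleet South's profit: π = q_{South}(319 − 2(q_{South} + q_{West})) − 34q_{South}.
∂π/∂q_{South} = 285 − 4q_{South} − 2q_{West} = 0, so q_{South} = 71.25 − 0.5q_{West}.
For West: ∂π/∂q_{West} = 281 − 6q_{West} − 2q_{South} = 0 ⇒ q_{West} = 281/6 − (1/3)q_{South}.
Plugging q_{West} into South's best response: q_{South} = 71.25 − 0.5(281/6 − (1/3)q_{South}) ⇒ (5/6)q_{South} = 287/6, so q_{South} = 57.4.
Then q_{West} = 281/6 − (1/3)·57.4 = 27.7.
Total catch: 57.4 + 27.7 = 85.1.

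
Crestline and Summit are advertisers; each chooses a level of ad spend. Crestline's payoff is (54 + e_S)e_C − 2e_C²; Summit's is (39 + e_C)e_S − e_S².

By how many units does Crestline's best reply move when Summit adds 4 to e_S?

Expanding Crestline's payoff: 54e_C + e_Se_C − 2e_C².
∂π/∂e_C = 54 + e_S − 4e_C = 0, so e_C = 13.5 + 0.25e_S.
The reaction-function slope is 0.25, so a 4-unit rise in e_S moves e_C by 0.25 × 4 = 1. Crestline's best response rises — the actions are strategic complements.

1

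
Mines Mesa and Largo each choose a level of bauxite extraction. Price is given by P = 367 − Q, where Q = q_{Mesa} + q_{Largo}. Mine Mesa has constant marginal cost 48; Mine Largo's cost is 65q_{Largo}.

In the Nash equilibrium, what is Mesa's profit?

Mine Mesa's profit: π = q_{Mesa}(367 − (q_{Mesa} + q_{Largo})) − 48q_{Mesa}.
∂π/∂q_{Mesa} = 319 − 2q_{Mesa} − q_{Largo} = 0, so q_{Mesa} = 159.5 − 0.5q_{Largo}.
By the same steps for Largo: q_{Largo} = 151 − 0.5q_{Mesa}.
Substituting the second reaction function into the first: q_{Mesa} = 159.5 − 0.5(151 − 0.5q_{Mesa}), which gives 0.75q_{Mesa} = 84 ⇒ q_{Mesa} = 112.
Then q_{Largo} = 151 − 0.5·112 = 95.
Price P = 367 − 207 = 160.
Mesa's profit: (160 − 48)·112 = 12544.

12544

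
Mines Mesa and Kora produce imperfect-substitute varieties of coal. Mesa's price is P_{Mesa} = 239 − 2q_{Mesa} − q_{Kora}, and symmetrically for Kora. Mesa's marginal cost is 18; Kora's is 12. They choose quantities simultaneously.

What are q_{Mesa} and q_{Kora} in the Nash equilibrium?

Mine Mesa's profit: π = q_{Mesa}(239 − 2q_{Mesa} − q_{Kora}) − 18q_{Mesa}.
∂π/∂q_{Mesa} = 221 − 4q_{Mesa} − q_{Kora} = 0 ⇒ q_{Mesa} = 55.25 − 0.25q_{Kora}.
Similarly q_{Kora} = 56.75 − 0.25q_{Mesa}.
Plugging q_{Kora} into Mesa's best response: q_{Mesa} = 55.25 − 0.25(56.75 − 0.25q_{Mesa}) ⇒ 0.9375q_{Mesa} = 41.0625, so q_{Mesa} = 43.8.
Then q_{Kora} = 56.75 − 0.25·43.8 = 45.8.

43.8, 45.8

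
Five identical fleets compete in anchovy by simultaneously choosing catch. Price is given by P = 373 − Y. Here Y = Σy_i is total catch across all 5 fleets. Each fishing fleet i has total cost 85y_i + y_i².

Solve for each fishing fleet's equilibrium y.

36

A representative fishing fleet's profit is π_i = y_i(373 − Y) − 85y_i − y_i², with Y = y_i + Σ_{j≠i} y_j.
First-order condition: 288 − 4y_i − Σ_{j≠i} y_j = 0.
Imposing symmetry (y_j = y for all j) turns Σ_{j≠i} y_j into 4y, so 288 = 8y and y = 36.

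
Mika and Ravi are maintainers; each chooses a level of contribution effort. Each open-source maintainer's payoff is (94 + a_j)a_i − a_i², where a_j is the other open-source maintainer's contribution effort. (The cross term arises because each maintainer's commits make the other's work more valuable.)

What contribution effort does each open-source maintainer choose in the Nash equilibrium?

Mika's payoff is (94 + a_R)a_M − a_M².
∂π/∂a_M = 94 + a_R − 2a_M = 0, so a_M = 47 + 0.5a_R.
The game is symmetric, so in equilibrium a_R = a_M: the reaction function gives 0.5a_M = 47, hence a_M = 94.

94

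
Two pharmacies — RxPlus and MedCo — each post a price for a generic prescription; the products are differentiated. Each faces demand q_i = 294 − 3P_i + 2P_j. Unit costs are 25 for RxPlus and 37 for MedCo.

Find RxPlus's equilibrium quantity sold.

RxPlus's profit: π = (P_{RxPlus} − 25)(294 − 3P_{RxPlus} + 2P_{MedCo}).
∂π/∂P_{RxPlus} = 369 − 6P_{RxPlus} + 2P_{MedCo} = 0 ⇒ P_{RxPlus} = 61.5 + (1/3)P_{MedCo}.
Similarly P_{MedCo} = 67.5 + (1/3)P_{RxPlus}.
Substituting the second reaction function into the first: P_{RxPlus} = 61.5 + (1/3)(67.5 + (1/3)P_{RxPlus}), which gives (8/9)P_{RxPlus} = 84 ⇒ P_{RxPlus} = 94.5.
Then P_{MedCo} = 67.5 + (1/3)·94.5 = 99.
q_{RxPlus} = 294 − 3·94.5 + 2·99 = 208.5.

208.5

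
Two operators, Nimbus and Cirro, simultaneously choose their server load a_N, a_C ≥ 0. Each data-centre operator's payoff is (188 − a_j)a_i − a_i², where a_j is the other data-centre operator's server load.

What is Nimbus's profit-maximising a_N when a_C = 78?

Nimbus's payoff is (188 − a_C)a_N − a_N².
∂π/∂a_N = 188 − a_C − 2a_N = 0, so a_N = 94 − 0.5a_C.
At a_C = 78: a_N = 94 − 0.5·78 = 55.

55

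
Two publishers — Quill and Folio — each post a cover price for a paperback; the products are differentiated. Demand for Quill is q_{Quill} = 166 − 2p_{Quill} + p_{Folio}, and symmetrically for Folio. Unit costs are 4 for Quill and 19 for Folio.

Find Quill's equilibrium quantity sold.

Quill's profit: π = (p_{Quill} − 4)(166 − 2p_{Quill} + p_{Folio}).
∂π/∂p_{Quill} = 174 − 4p_{Quill} + p_{Folio} = 0 ⇒ p_{Quill} = 43.5 + 0.25p_{Folio}.
Similarly p_{Folio} = 51 + 0.25p_{Quill}.
Substituting the second reaction function into the first: p_{Quill} = 43.5 + 0.25(51 + 0.25p_{Quill}), which gives 0.9375p_{Quill} = 56.25 ⇒ p_{Quill} = 60.
Then p_{Folio} = 51 + 0.25·60 = 66.
q_{Quill} = 166 − 2·60 + 66 = 112.

112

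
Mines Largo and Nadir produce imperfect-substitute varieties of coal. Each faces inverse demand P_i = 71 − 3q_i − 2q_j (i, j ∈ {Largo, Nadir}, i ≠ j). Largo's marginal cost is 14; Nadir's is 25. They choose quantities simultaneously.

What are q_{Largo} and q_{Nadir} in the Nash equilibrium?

Mine Largo's profit: π = q_{Largo}(71 − 3q_{Largo} − 2q_{Nadir}) − 14q_{Largo}.
∂π/∂q_{Largo} = 57 − 6q_{Largo} − 2q_{Nadir} = 0 ⇒ q_{Largo} = 9.5 − (1/3)q_{Nadir}.
Similarly q_{Nadir} = 23/3 − (1/3)q_{Largo}.
Solving the two reaction functions simultaneously: (1 − (−1/3)(−1/3))q_{Largo} = 9.5 − (1/3)·(23/3), so (8/9)q_{Largo} = 125/18 and q_{Largo} = 7.8125.
Then q_{Nadir} = 23/3 − (1/3)·7.8125 = 5.0625.

7.8125, 5.0625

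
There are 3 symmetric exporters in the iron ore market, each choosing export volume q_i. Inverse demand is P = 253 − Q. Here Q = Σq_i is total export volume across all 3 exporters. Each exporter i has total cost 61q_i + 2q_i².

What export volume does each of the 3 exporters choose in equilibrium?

A representative exporter's profit is π_i = q_i(253 − Q) − 61q_i − 2q_i², with Q = q_i + Σ_{j≠i} q_j.
First-order condition: 192 − 6q_i − Σ_{j≠i} q_j = 0.
With identical exporters, set every q_j = q: then 192 − 6q − 2q = 0, i.e. q = 192/8 = 24.

24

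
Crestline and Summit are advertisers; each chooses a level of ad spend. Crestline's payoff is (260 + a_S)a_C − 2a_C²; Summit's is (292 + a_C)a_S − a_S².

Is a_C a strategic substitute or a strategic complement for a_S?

strategic complements

Expanding Crestline's payoff: 260a_C + a_Sa_C − 2a_C².
∂π/∂a_C = 260 + a_S − 4a_C = 0, so a_C = 65 + 0.25a_S.
The best-response slope da_C/da_S = 0.25 > 0: the reaction function is upward-sloping, so the choices are strategic complements.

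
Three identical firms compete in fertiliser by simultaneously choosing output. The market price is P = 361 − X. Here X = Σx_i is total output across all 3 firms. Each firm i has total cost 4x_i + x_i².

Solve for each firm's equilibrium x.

59.5

A representative firm's profit is π_i = x_i(361 − X) − 4x_i − x_i², with X = x_i + Σ_{j≠i} x_j.
First-order condition: 357 − 4x_i − Σ_{j≠i} x_j = 0.
With identical firms, set every x_j = x: then 357 − 4x − 2x = 0, i.e. x = 357/6 = 59.5.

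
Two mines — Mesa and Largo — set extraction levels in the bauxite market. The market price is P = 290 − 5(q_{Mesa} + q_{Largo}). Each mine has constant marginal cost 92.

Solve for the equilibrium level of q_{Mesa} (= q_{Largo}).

Mine Mesa's profit: π = q_{Mesa}(290 − 5(q_{Mesa} + q_{Largo})) − 92q_{Mesa}.
∂π/∂q_{Mesa} = 198 − 10q_{Mesa} − 5q_{Largo} = 0, so q_{Mesa} = 19.8 − 0.5q_{Largo}.
Setting q_{Mesa} = q_{Largo} in the reaction function: q_{Mesa} = 19.8 − 0.5q_{Mesa}, so q_{Mesa} = 19.8 / 1.5 = 13.2.

13.2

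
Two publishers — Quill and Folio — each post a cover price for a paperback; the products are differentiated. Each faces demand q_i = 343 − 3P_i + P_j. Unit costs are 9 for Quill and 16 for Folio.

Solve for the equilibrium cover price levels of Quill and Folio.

74.6, 77.6

Quill's profit: π = (P_{Quill} − 9)(343 − 3P_{Quill} + P_{Folio}).
∂π/∂P_{Quill} = 370 − 6P_{Quill} + P_{Folio} = 0 ⇒ P_{Quill} = 185/3 + (1/6)P_{Folio}.
Similarly P_{Folio} = 391/6 + (1/6)P_{Quill}.
Plugging P_{Folio} into Quill's best response: P_{Quill} = 185/3 + (1/6)(391/6 + (1/6)P_{Quill}) ⇒ (35/36)P_{Quill} = 2611/36, so P_{Quill} = 74.6.
Then P_{Folio} = 391/6 + (1/6)·74.6 = 77.6.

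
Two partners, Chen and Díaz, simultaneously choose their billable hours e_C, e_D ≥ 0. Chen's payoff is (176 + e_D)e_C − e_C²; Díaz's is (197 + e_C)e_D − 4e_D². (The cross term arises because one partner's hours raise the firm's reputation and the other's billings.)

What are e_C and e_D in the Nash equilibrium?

107, 38

Expanding Chen's payoff: 176e_C + e_De_C − e_C².
∂π/∂e_C = 176 + e_D − 2e_C = 0, so e_C = 88 + 0.5e_D.
Likewise for Díaz: e_D = 24.625 + 0.125e_C.
Solving the two reaction functions simultaneously: (1 − (0.5)(0.125))e_C = 88 + 0.5·24.625, so 0.9375e_C = 100.3125 and e_C = 107.
Then e_D = 24.625 + 0.125·107 = 38.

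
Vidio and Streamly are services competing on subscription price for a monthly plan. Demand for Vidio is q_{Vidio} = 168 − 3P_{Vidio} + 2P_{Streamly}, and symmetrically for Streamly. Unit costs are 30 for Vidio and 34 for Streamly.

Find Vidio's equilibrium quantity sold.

Vidio's profit: π = (P_{Vidio} − 30)(168 − 3P_{Vidio} + 2P_{Streamly}).
∂π/∂P_{Vidio} = 258 − 6P_{Vidio} + 2P_{Streamly} = 0 ⇒ P_{Vidio} = 43 + (1/3)P_{Streamly}.
Similarly P_{Streamly} = 45 + (1/3)P_{Vidio}.
Solving the two reaction functions simultaneously: (1 − (1/3)(1/3))P_{Vidio} = 43 + (1/3)·45, so (8/9)P_{Vidio} = 58 and P_{Vidio} = 65.25.
Then P_{Streamly} = 45 + (1/3)·65.25 = 66.75.
q_{Vidio} = 168 − 3·65.25 + 2·66.75 = 105.75.

105.75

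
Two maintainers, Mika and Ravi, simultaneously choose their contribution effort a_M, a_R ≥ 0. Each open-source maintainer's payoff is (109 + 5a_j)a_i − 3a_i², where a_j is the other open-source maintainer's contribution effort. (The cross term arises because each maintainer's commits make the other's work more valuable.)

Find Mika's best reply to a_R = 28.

41.5

Mika's payoff is (109 + 5a_R)a_M − 3a_M².
∂π/∂a_M = 109 + 5a_R − 6a_M = 0, so a_M = 109/6 + (5/6)a_R.
At a_R = 28: a_M = 109/6 + (5/6)·28 = 41.5.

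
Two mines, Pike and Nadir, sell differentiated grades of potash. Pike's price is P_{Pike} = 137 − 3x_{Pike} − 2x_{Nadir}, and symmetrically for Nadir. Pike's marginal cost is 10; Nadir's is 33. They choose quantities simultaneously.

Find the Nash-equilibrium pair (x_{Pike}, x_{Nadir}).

17.3125, 11.5625

Mine Pike's profit: π = x_{Pike}(137 − 3x_{Pike} − 2x_{Nadir}) − 10x_{Pike}.
∂π/∂x_{Pike} = 127 − 6x_{Pike} − 2x_{Nadir} = 0 ⇒ x_{Pike} = 127/6 − (1/3)x_{Nadir}.
Similarly x_{Nadir} = 52/3 − (1/3)x_{Pike}.
Plugging x_{Nadir} into Pike's best response: x_{Pike} = 127/6 − (1/3)(52/3 − (1/3)x_{Pike}) ⇒ (8/9)x_{Pike} = 277/18, so x_{Pike} = 17.3125.
Then x_{Nadir} = 52/3 − (1/3)·17.3125 = 11.5625.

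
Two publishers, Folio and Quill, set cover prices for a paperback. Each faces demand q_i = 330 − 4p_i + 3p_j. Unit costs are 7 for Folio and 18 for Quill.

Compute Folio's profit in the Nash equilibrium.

Folio's profit: π = (p_{Folio} − 7)(330 − 4p_{Folio} + 3p_{Quill}).
∂π/∂p_{Folio} = 358 − 8p_{Folio} + 3p_{Quill} = 0 ⇒ p_{Folio} = 44.75 + 0.375p_{Quill}.
Similarly p_{Quill} = 50.25 + 0.375p_{Folio}.
Substituting the second reaction function into the first: p_{Folio} = 44.75 + 0.375(50.25 + 0.375p_{Folio}), which gives (55/64)p_{Folio} = 2035/32 ⇒ p_{Folio} = 74.
Then p_{Quill} = 50.25 + 0.375·74 = 78.
q_{Folio} = 330 − 4·74 + 3·78 = 268.
Profit = (74 − 7)·268 = 17956.

17956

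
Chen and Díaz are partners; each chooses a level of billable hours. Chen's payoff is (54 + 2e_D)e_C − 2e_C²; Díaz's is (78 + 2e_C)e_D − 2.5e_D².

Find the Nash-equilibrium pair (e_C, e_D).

Expanding Chen's payoff: 54e_C + 2e_De_C − 2e_C².
∂π/∂e_C = 54 + 2e_D − 4e_C = 0, so e_C = 13.5 + 0.5e_D.
Likewise for Díaz: e_D = 15.6 + 0.4e_C.
Plugging e_D into Chen's best response: e_C = 13.5 + 0.5(15.6 + 0.4e_C) ⇒ 0.8e_C = 21.3, so e_C = 26.625.
Then e_D = 15.6 + 0.4·26.625 = 26.25.

26.625, 26.25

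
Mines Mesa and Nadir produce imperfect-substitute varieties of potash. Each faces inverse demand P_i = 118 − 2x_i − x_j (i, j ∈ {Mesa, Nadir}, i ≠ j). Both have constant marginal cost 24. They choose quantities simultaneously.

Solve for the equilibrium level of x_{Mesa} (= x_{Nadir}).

18.8

Mine Mesa's profit: π = x_{Mesa}(118 − 2x_{Mesa} − x_{Nadir}) − 24x_{Mesa}.
∂π/∂x_{Mesa} = 94 − 4x_{Mesa} − x_{Nadir} = 0 ⇒ x_{Mesa} = 23.5 − 0.25x_{Nadir}.
By symmetry x_{Nadir} = x_{Mesa}; substituting into the reaction function, 1.25x_{Mesa} = 23.5 and x_{Mesa} = 18.8.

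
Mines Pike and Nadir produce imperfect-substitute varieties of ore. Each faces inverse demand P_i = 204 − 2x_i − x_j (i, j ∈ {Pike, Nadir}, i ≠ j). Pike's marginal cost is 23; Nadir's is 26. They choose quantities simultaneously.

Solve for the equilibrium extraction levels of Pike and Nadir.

Mine Pike's profit: π = x_{Pike}(204 − 2x_{Pike} − x_{Nadir}) − 23x_{Pike}.
∂π/∂x_{Pike} = 181 − 4x_{Pike} − x_{Nadir} = 0 ⇒ x_{Pike} = 45.25 − 0.25x_{Nadir}.
Similarly x_{Nadir} = 44.5 − 0.25x_{Pike}.
Solving the two reaction functions simultaneously: (1 − (−0.25)(−0.25))x_{Pike} = 45.25 − 0.25·44.5, so 0.9375x_{Pike} = 34.125 and x_{Pike} = 36.4.
Then x_{Nadir} = 44.5 − 0.25·36.4 = 35.4.

36.4, 35.4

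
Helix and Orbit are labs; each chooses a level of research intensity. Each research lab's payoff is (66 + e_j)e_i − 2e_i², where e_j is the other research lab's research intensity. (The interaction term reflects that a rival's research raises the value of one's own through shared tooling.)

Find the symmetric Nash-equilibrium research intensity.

Helix's payoff is (66 + e_O)e_H − 2e_H².
∂π/∂e_H = 66 + e_O − 4e_H = 0, so e_H = 16.5 + 0.25e_O.
By symmetry e_O = e_H; substituting into the reaction function, 0.75e_H = 16.5 and e_H = 22.

22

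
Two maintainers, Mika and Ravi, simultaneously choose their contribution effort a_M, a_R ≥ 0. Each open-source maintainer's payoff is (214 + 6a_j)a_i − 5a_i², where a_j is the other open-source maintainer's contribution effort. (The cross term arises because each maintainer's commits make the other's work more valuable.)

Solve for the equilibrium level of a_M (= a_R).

Mika's payoff is (214 + 6a_R)a_M − 5a_M².
∂π/∂a_M = 214 + 6a_R − 10a_M = 0, so a_M = 21.4 + 0.6a_R.
Setting a_M = a_R in the reaction function: a_M = 21.4 + 0.6a_M, so a_M = 21.4 / 0.4 = 53.5.

53.5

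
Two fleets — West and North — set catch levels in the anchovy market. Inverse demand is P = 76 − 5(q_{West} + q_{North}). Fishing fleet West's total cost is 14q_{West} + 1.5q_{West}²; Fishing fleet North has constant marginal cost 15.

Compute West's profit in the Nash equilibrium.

58.5

Fishing fleet West's profit: π = q_{West}(76 − 5(q_{West} + q_{North})) − 14q_{West} − 1.5q_{West}².
∂π/∂q_{West} = 62 − 13q_{West} − 5q_{North} = 0, so q_{West} = 62/13 − (5/13)q_{North}.
For North: ∂π/∂q_{North} = 61 − 10q_{North} − 5q_{West} = 0 ⇒ q_{North} = 6.1 − 0.5q_{West}.
Plugging q_{North} into West's best response: q_{West} = 62/13 − (5/13)(6.1 − 0.5q_{West}) ⇒ (21/26)q_{West} = 63/26, so q_{West} = 3.
Then q_{North} = 6.1 − 0.5·3 = 4.6.
Price P = 76 − 5·7.6 = 38.
West's profit: (38 − 14)·3 − 1.5(3)² = 58.5.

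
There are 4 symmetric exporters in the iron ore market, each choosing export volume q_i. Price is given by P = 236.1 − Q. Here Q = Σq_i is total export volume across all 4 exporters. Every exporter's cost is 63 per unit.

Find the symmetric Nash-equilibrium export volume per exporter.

34.62

A representative exporter's profit is π_i = q_i(236.1 − Q) − 63q_i, with Q = q_i + Σ_{j≠i} q_j.
First-order condition: 173.1 − 2q_i − Σ_{j≠i} q_j = 0.
Imposing symmetry (q_j = q for all j) turns Σ_{j≠i} q_j into 3q, so 173.1 = 5q and q = 34.62.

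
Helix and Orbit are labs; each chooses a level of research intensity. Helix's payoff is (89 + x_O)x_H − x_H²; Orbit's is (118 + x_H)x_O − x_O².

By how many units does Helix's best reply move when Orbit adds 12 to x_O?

6

Expanding Helix's payoff: 89x_H + x_Ox_H − x_H².
∂π/∂x_H = 89 + x_O − 2x_H = 0, so x_H = 44.5 + 0.5x_O.
The reaction-function slope is 0.5, so a 12-unit rise in x_O moves x_H by 0.5 × 12 = 6. Helix's best response rises — the actions are strategic complements.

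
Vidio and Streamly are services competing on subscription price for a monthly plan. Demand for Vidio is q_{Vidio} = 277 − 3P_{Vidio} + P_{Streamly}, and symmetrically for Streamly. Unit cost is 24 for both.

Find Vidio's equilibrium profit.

6292.92

Vidio's profit: π = (P_{Vidio} − 24)(277 − 3P_{Vidio} + P_{Streamly}).
∂π/∂P_{Vidio} = 349 − 6P_{Vidio} + P_{Streamly} = 0 ⇒ P_{Vidio} = 349/6 + (1/6)P_{Streamly}.
The game is symmetric, so in equilibrium P_{Streamly} = P_{Vidio}: the reaction function gives (5/6)P_{Vidio} = 349/6, hence P_{Vidio} = 69.8.
q_{Vidio} = 277 − 3·69.8 + 69.8 = 137.4.
Profit = (69.8 − 24)·137.4 = 6292.92.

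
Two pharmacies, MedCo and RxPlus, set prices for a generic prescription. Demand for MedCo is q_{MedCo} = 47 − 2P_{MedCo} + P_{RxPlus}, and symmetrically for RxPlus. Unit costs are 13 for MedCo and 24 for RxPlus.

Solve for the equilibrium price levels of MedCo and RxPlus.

MedCo's profit: π = (P_{MedCo} − 13)(47 − 2P_{MedCo} + P_{RxPlus}).
∂π/∂P_{MedCo} = 73 − 4P_{MedCo} + P_{RxPlus} = 0 ⇒ P_{MedCo} = 18.25 + 0.25P_{RxPlus}.
Similarly P_{RxPlus} = 23.75 + 0.25P_{MedCo}.
Substituting the second reaction function into the first: P_{MedCo} = 18.25 + 0.25(23.75 + 0.25P_{MedCo}), which gives 0.9375P_{MedCo} = 24.1875 ⇒ P_{MedCo} = 25.8.
Then P_{RxPlus} = 23.75 + 0.25·25.8 = 30.2.

25.8, 30.2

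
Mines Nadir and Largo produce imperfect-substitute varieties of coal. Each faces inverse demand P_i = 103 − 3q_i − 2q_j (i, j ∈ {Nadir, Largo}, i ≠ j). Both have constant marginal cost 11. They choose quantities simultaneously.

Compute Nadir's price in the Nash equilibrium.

45.5

Mine Nadir's profit: π = q_{Nadir}(103 − 3q_{Nadir} − 2q_{Largo}) − 11q_{Nadir}.
∂π/∂q_{Nadir} = 92 − 6q_{Nadir} − 2q_{Largo} = 0 ⇒ q_{Nadir} = 46/3 − (1/3)q_{Largo}.
The game is symmetric, so in equilibrium q_{Largo} = q_{Nadir}: the reaction function gives (4/3)q_{Nadir} = 46/3, hence q_{Nadir} = 11.5.
P_{Nadir} = 103 − 3·11.5 − 2·11.5 = 45.5.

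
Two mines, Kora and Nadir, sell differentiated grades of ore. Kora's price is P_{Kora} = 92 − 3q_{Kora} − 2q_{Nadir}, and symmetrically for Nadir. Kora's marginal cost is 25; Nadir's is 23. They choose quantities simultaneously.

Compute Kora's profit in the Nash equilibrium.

204.1875

Mine Kora's profit: π = q_{Kora}(92 − 3q_{Kora} − 2q_{Nadir}) − 25q_{Kora}.
∂π/∂q_{Kora} = 67 − 6q_{Kora} − 2q_{Nadir} = 0 ⇒ q_{Kora} = 67/6 − (1/3)q_{Nadir}.
Similarly q_{Nadir} = 11.5 − (1/3)q_{Kora}.
Solving the two reaction functions simultaneously: (1 − (−1/3)(−1/3))q_{Kora} = 67/6 − (1/3)·11.5, so (8/9)q_{Kora} = 22/3 and q_{Kora} = 8.25.
Then q_{Nadir} = 11.5 − (1/3)·8.25 = 8.75.
P_{Kora} = 92 − 3·8.25 − 2·8.75 = 49.75.
Profit = (49.75 − 25)·8.25 = 204.1875.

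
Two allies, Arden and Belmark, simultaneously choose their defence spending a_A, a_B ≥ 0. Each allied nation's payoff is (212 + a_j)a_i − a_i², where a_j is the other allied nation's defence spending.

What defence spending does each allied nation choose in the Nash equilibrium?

Arden's payoff is (212 + a_B)a_A − a_A².
∂π/∂a_A = 212 + a_B − 2a_A = 0, so a_A = 106 + 0.5a_B.
By symmetry a_B = a_A; substituting into the reaction function, 0.5a_A = 106 and a_A = 212.

212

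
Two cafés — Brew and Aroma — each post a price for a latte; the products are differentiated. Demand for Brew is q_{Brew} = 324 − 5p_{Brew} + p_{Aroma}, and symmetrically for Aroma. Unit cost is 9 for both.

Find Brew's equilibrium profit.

Brew's profit: π = (p_{Brew} − 9)(324 − 5p_{Brew} + p_{Aroma}).
∂π/∂p_{Brew} = 369 − 10p_{Brew} + p_{Aroma} = 0 ⇒ p_{Brew} = 36.9 + 0.1p_{Aroma}.
By symmetry p_{Aroma} = p_{Brew}; substituting into the reaction function, 0.9p_{Brew} = 36.9 and p_{Brew} = 41.
q_{Brew} = 324 − 5·41 + 41 = 160.
Profit = (41 − 9)·160 = 5120.

5120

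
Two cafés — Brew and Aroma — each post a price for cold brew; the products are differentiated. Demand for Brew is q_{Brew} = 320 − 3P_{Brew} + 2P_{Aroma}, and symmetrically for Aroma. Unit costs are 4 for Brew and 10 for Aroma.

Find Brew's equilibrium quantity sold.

Brew's profit: π = (P_{Brew} − 4)(320 − 3P_{Brew} + 2P_{Aroma}).
∂π/∂P_{Brew} = 332 − 6P_{Brew} + 2P_{Aroma} = 0 ⇒ P_{Brew} = 166/3 + (1/3)P_{Aroma}.
Similarly P_{Aroma} = 175/3 + (1/3)P_{Brew}.
Plugging P_{Aroma} into Brew's best response: P_{Brew} = 166/3 + (1/3)(175/3 + (1/3)P_{Brew}) ⇒ (8/9)P_{Brew} = 673/9, so P_{Brew} = 84.125.
Then P_{Aroma} = 175/3 + (1/3)·84.125 = 86.375.
q_{Brew} = 320 − 3·84.125 + 2·86.375 = 240.375.

240.375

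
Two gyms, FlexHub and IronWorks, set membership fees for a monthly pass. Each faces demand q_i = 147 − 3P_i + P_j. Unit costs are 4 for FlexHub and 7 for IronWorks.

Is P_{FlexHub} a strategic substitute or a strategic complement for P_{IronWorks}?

strategic complements

FlexHub's profit: π = (P_{FlexHub} − 4)(147 − 3P_{FlexHub} + P_{IronWorks}).
∂π/∂P_{FlexHub} = 159 − 6P_{FlexHub} + P_{IronWorks} = 0 ⇒ P_{FlexHub} = 26.5 + (1/6)P_{IronWorks}.
The best-response slope dP_{FlexHub}/dP_{IronWorks} = 1/6 > 0: the reaction function is upward-sloping, so the choices are strategic complements.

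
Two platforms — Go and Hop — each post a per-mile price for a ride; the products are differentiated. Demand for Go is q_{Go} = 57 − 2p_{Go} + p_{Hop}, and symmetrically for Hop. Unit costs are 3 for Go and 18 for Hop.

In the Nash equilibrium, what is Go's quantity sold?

40

Go's profit: π = (p_{Go} − 3)(57 − 2p_{Go} + p_{Hop}).
∂π/∂p_{Go} = 63 − 4p_{Go} + p_{Hop} = 0 ⇒ p_{Go} = 15.75 + 0.25p_{Hop}.
Similarly p_{Hop} = 23.25 + 0.25p_{Go}.
Substituting the second reaction function into the first: p_{Go} = 15.75 + 0.25(23.25 + 0.25p_{Go}), which gives 0.9375p_{Go} = 21.5625 ⇒ p_{Go} = 23.
Then p_{Hop} = 23.25 + 0.25·23 = 29.
q_{Go} = 57 − 2·23 + 29 = 40.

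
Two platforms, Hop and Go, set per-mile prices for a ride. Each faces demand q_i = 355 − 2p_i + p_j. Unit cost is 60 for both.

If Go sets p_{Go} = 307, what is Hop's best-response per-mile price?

Hop's profit: π = (p_{Hop} − 60)(355 − 2p_{Hop} + p_{Go}).
∂π/∂p_{Hop} = 475 − 4p_{Hop} + p_{Go} = 0 ⇒ p_{Hop} = 118.75 + 0.25p_{Go}.
At p_{Go} = 307: p_{Hop} = 118.75 + 0.25·307 = 195.5.

195.5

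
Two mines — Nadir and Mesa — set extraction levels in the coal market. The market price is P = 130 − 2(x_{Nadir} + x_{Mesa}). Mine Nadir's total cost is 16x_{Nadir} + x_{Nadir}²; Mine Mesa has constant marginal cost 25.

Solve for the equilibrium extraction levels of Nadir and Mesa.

Mine Nadir's profit: π = x_{Nadir}(130 − 2(x_{Nadir} + x_{Mesa})) − 16x_{Nadir} − x_{Nadir}².
∂π/∂x_{Nadir} = 114 − 6x_{Nadir} − 2x_{Mesa} = 0, so x_{Nadir} = 19 − (1/3)x_{Mesa}.
For Mesa: ∂π/∂x_{Mesa} = 105 − 4x_{Mesa} − 2x_{Nadir} = 0 ⇒ x_{Mesa} = 26.25 − 0.5x_{Nadir}.
Substituting the second reaction function into the first: x_{Nadir} = 19 − (1/3)(26.25 − 0.5x_{Nadir}), which gives (5/6)x_{Nadir} = 10.25 ⇒ x_{Nadir} = 12.3.
Then x_{Mesa} = 26.25 − 0.5·12.3 = 20.1.

12.3, 20.1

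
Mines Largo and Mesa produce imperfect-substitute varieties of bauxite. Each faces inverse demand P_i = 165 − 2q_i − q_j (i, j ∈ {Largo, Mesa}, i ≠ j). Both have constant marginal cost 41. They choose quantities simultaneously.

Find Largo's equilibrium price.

Mine Largo's profit: π = q_{Largo}(165 − 2q_{Largo} − q_{Mesa}) − 41q_{Largo}.
∂π/∂q_{Largo} = 124 − 4q_{Largo} − q_{Mesa} = 0 ⇒ q_{Largo} = 31 − 0.25q_{Mesa}.
By symmetry q_{Mesa} = q_{Largo}; substituting into the reaction function, 1.25q_{Largo} = 31 and q_{Largo} = 24.8.
P_{Largo} = 165 − 2·24.8 − 24.8 = 90.6.

90.6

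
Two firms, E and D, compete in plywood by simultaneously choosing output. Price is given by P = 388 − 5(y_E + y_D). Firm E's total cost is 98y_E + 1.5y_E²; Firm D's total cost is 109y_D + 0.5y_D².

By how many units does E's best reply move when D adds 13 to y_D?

-5

Firm E's profit: π = y_E(388 − 5(y_E + y_D)) − 98y_E − 1.5y_E².
∂π/∂y_E = 290 − 13y_E − 5y_D = 0, so y_E = 290/13 − (5/13)y_D.
The reaction-function slope is −5/13, so a 13-unit rise in y_D moves y_E by −5/13 × 13 = −5. E's best response falls — the actions are strategic substitutes.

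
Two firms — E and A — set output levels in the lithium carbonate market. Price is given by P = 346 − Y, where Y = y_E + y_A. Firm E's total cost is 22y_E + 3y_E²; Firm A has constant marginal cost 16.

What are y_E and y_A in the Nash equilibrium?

Firm E's profit: π = y_E(346 − (y_E + y_A)) − 22y_E − 3y_E².
∂π/∂y_E = 324 − 8y_E − y_A = 0, so y_E = 40.5 − 0.125y_A.
For A: ∂π/∂y_A = 330 − 2y_A − y_E = 0 ⇒ y_A = 165 − 0.5y_E.
Substituting the second reaction function into the first: y_E = 40.5 − 0.125(165 − 0.5y_E), which gives 0.9375y_E = 19.875 ⇒ y_E = 21.2.
Then y_A = 165 − 0.5·21.2 = 154.4.

21.2, 154.4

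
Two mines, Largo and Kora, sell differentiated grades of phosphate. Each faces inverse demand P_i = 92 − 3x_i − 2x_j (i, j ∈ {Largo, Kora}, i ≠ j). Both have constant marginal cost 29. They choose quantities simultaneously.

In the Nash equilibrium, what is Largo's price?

52.625

Mine Largo's profit: π = x_{Largo}(92 − 3x_{Largo} − 2x_{Kora}) − 29x_{Largo}.
∂π/∂x_{Largo} = 63 − 6x_{Largo} − 2x_{Kora} = 0 ⇒ x_{Largo} = 10.5 − (1/3)x_{Kora}.
Setting x_{Largo} = x_{Kora} in the reaction function: x_{Largo} = 10.5 − (1/3)x_{Largo}, so x_{Largo} = 10.5 / (4/3) = 7.875.
P_{Largo} = 92 − 3·7.875 − 2·7.875 = 52.625.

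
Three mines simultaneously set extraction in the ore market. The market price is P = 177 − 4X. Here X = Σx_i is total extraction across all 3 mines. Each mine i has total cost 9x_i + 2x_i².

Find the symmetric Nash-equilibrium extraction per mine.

8.4

A representative mine's profit is π_i = x_i(177 − 4X) − 9x_i − 2x_i², with X = x_i + Σ_{j≠i} x_j.
First-order condition: 168 − 12x_i − 4Σ_{j≠i} x_j = 0.
Imposing symmetry (x_j = x for all j) turns Σ_{j≠i} x_j into 2x, so 168 = 20x and x = 8.4.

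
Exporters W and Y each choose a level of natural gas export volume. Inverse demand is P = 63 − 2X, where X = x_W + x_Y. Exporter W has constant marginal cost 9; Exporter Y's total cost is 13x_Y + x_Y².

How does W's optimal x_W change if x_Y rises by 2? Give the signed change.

-1

Exporter W's profit: π = x_W(63 − 2(x_W + x_Y)) − 9x_W.
∂π/∂x_W = 54 − 4x_W − 2x_Y = 0, so x_W = 13.5 − 0.5x_Y.
The reaction-function slope is −0.5, so a 2-unit rise in x_Y moves x_W by −0.5 × 2 = −1. W's best response falls — the actions are strategic substitutes.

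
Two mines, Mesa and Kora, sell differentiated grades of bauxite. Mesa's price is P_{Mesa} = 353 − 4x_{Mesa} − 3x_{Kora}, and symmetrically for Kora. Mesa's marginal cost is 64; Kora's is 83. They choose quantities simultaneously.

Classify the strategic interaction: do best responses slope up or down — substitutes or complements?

strategic substitutes

Mine Mesa's profit: π = x_{Mesa}(353 − 4x_{Mesa} − 3x_{Kora}) − 64x_{Mesa}.
∂π/∂x_{Mesa} = 289 − 8x_{Mesa} − 3x_{Kora} = 0 ⇒ x_{Mesa} = 36.125 − 0.375x_{Kora}.
The best-response slope dx_{Mesa}/dx_{Kora} = −0.375 < 0: the reaction function is downward-sloping, so the choices are strategic substitutes.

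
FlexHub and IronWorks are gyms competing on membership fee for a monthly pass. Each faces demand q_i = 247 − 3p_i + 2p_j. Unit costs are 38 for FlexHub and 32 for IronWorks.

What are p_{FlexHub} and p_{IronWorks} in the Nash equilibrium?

89.125, 86.875

FlexHub's profit: π = (p_{FlexHub} − 38)(247 − 3p_{FlexHub} + 2p_{IronWorks}).
∂π/∂p_{FlexHub} = 361 − 6p_{FlexHub} + 2p_{IronWorks} = 0 ⇒ p_{FlexHub} = 361/6 + (1/3)p_{IronWorks}.
Similarly p_{IronWorks} = 343/6 + (1/3)p_{FlexHub}.
Plugging p_{IronWorks} into FlexHub's best response: p_{FlexHub} = 361/6 + (1/3)(343/6 + (1/3)p_{FlexHub}) ⇒ (8/9)p_{FlexHub} = 713/9, so p_{FlexHub} = 89.125.
Then p_{IronWorks} = 343/6 + (1/3)·89.125 = 86.875.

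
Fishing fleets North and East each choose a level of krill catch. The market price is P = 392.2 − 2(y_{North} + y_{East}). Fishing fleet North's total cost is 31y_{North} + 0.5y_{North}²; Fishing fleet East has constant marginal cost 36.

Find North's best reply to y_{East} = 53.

51.04

Fishing fleet North's profit: π = y_{North}(392.2 − 2(y_{North} + y_{East})) − 31y_{North} − 0.5y_{North}².
∂π/∂y_{North} = 361.2 − 5y_{North} − 2y_{East} = 0, so y_{North} = 72.24 − 0.4y_{East}.
At y_{East} = 53: y_{North} = 72.24 − 0.4·53 = 51.04.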